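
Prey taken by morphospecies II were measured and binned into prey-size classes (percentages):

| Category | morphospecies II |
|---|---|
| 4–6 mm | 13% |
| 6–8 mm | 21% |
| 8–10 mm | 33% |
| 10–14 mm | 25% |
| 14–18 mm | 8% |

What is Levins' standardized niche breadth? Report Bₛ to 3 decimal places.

0.797

Convert percentages to proportions (divide by 100).
Σpᵢ² = 0.13² + 0.21² + 0.33² + 0.25² + 0.08² = 0.0169 + 0.0441 + 0.1089 + 0.0625 + 0.0064 = 0.2388
B = 1 / 0.2388 = 4.18760
Bₛ = (B − 1)/(n − 1) = (4.18760 − 1)/(5 − 1) = 3.18760/4 = 0.79690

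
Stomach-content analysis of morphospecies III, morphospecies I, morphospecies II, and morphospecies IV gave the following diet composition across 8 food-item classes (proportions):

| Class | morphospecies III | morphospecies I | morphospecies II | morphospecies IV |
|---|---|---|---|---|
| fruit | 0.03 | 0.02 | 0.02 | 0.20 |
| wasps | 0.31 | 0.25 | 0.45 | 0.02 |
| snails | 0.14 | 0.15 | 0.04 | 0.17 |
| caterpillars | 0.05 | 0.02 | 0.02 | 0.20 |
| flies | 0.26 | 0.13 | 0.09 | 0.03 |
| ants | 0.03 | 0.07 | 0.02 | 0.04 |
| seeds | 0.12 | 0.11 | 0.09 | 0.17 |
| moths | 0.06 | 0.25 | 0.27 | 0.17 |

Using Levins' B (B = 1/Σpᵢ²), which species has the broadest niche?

Σp_IIIᵢ² = 0.03² + 0.31² + 0.14² + 0.05² + 0.26² + 0.03² + 0.12² + 0.06² = 0.0009 + 0.0961 + 0.0196 + 0.0025 + 0.0676 + 0.0009 + 0.0144 + 0.0036 = 0.2056
B_III = 1 / 0.2056 = 4.8638
Σp_Iᵢ² = 0.02² + 0.25² + 0.15² + 0.02² + 0.13² + 0.07² + 0.11² + 0.25² = 0.0004 + 0.0625 + 0.0225 + 0.0004 + 0.0169 + 0.0049 + 0.0121 + 0.0625 = 0.1822
B_I = 1 / 0.1822 = 5.4885
Σp_IIᵢ² = 0.02² + 0.45² + 0.04² + 0.02² + 0.09² + 0.02² + 0.09² + 0.27² = 0.0004 + 0.2025 + 0.0016 + 0.0004 + 0.0081 + 0.0004 + 0.0081 + 0.0729 = 0.2944
B_II = 1 / 0.2944 = 3.3967
Σp_IVᵢ² = 0.20² + 0.02² + 0.17² + 0.20² + 0.03² + 0.04² + 0.17² + 0.17² = 0.0400 + 0.0004 + 0.0289 + 0.0400 + 0.0009 + 0.0016 + 0.0289 + 0.0289 = 0.1696
B_IV = 1 / 0.1696 = 5.8962
Highest B → broadest niche (most generalist): morphospecies IV (B = 5.90).

morphospecies IV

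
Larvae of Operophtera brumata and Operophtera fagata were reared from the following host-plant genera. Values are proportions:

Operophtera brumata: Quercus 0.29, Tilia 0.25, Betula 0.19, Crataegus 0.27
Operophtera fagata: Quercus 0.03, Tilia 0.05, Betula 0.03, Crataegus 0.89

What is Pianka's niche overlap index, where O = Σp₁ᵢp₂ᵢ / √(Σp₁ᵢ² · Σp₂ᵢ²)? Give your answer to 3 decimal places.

Σ p₁ᵢp₂ᵢ = 0.0087 + 0.0125 + 0.0057 + 0.2403 = 0.2672
Σp_1ᵢ² = 0.29² + 0.25² + 0.19² + 0.27² = 0.0841 + 0.0625 + 0.0361 + 0.0729 = 0.2556
Σp_2ᵢ² = 0.03² + 0.05² + 0.03² + 0.89² = 0.0009 + 0.0025 + 0.0009 + 0.7921 = 0.7964
O = 0.2672 / √(0.2556 × 0.7964) = 0.2672 / 0.451176 = 0.59223

0.592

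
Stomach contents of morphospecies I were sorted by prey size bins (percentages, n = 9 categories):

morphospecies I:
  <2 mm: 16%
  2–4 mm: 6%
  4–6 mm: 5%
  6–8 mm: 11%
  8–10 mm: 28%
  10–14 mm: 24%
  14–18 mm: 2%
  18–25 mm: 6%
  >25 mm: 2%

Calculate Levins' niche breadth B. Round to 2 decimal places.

5.43

Convert percentages to proportions (divide by 100).
Σpᵢ² = 0.16² + 0.06² + 0.05² + 0.11² + 0.28² + 0.24² + 0.02² + 0.06² + 0.02² = 0.0256 + 0.0036 + 0.0025 + 0.0121 + 0.0784 + 0.0576 + 0.0004 + 0.0036 + 0.0004 = 0.1842
B = 1 / 0.1842 = 5.4289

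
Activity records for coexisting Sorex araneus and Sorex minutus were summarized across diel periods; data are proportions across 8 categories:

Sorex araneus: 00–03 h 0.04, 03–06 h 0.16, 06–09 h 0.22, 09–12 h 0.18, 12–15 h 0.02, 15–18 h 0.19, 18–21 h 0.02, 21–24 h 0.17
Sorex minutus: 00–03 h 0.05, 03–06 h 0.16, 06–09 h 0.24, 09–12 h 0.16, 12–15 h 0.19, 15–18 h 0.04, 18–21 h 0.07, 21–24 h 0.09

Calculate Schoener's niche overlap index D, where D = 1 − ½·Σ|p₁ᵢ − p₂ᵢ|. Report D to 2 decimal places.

0.75

Σ|p₁ᵢ − p₂ᵢ| = 0.01 + 0.00 + 0.02 + 0.02 + 0.17 + 0.15 + 0.05 + 0.08 = 0.50
D = 1 − ½ × 0.50 = 1 − 0.250 = 0.7500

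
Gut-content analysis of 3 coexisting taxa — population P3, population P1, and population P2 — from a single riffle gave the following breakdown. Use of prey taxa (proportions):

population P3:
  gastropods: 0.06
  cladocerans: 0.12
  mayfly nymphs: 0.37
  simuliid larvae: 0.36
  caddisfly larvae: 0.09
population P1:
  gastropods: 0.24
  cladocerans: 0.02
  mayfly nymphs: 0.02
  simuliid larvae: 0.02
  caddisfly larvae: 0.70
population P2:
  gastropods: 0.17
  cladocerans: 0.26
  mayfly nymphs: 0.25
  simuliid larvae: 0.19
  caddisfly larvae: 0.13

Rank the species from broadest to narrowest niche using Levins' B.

Σp_P3ᵢ² = 0.06² + 0.12² + 0.37² + 0.36² + 0.09² = 0.0036 + 0.0144 + 0.1369 + 0.1296 + 0.0081 = 0.2926
B_P3 = 1 / 0.2926 = 3.4176
Σp_P1ᵢ² = 0.24² + 0.02² + 0.02² + 0.02² + 0.70² = 0.0576 + 0.0004 + 0.0004 + 0.0004 + 0.4900 = 0.5488
B_P1 = 1 / 0.5488 = 1.8222
Σp_P2ᵢ² = 0.17² + 0.26² + 0.25² + 0.19² + 0.13² = 0.0289 + 0.0676 + 0.0625 + 0.0361 + 0.0169 = 0.2120
B_P2 = 1 / 0.2120 = 4.7170
Ranking by B (broadest → narrowest): population P2 (4.72) > population P3 (3.42) > population P1 (1.82)

population P2 > population P3 > population P1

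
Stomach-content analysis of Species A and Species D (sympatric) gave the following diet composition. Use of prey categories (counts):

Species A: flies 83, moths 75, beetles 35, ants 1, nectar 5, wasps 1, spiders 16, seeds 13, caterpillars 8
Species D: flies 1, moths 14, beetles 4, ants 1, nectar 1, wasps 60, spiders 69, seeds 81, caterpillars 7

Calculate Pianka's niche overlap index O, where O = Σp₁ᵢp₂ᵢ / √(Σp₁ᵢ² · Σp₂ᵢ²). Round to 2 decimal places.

Proportions for Species A (n=237): 83/237=0.3502, 75/237=0.3165, 35/237=0.1477, 1/237=0.0042, 5/237=0.0211, 1/237=0.0042, 16/237=0.0675, 13/237=0.0549, 8/237=0.0338
Proportions for Species D (n=238): 1/238=0.0042, 14/238=0.0588, 4/238=0.0168, 1/238=0.0042, 1/238=0.0042, 60/238=0.2521, 69/238=0.2899, 81/238=0.3403, 7/238=0.0294
Σ p₁ᵢp₂ᵢ = 0.001471 + 0.018610 + 0.002481 + 0.000018 + 0.000089 + 0.001059 + 0.019568 + 0.018682 + 0.000994 = 0.062972
Σp_1ᵢ² = 0.3502² + 0.3165² + 0.1477² + 0.0042² + 0.0211² + 0.0042² + 0.0675² + 0.0549² + 0.0338² = 0.122640 + 0.100172 + 0.021815 + 0.000018 + 0.000445 + 0.000018 + 0.004556 + 0.003014 + 0.001142 = 0.253820
Σp_2ᵢ² = 0.0042² + 0.0588² + 0.0168² + 0.0042² + 0.0042² + 0.2521² + 0.2899² + 0.3403² + 0.0294² = 0.000018 + 0.003457 + 0.000282 + 0.000018 + 0.000018 + 0.063554 + 0.084042 + 0.115804 + 0.000864 = 0.268057
O = 0.062972 / √(0.253820 × 0.268057) = 0.062972 / 0.2608414 = 0.2414

0.24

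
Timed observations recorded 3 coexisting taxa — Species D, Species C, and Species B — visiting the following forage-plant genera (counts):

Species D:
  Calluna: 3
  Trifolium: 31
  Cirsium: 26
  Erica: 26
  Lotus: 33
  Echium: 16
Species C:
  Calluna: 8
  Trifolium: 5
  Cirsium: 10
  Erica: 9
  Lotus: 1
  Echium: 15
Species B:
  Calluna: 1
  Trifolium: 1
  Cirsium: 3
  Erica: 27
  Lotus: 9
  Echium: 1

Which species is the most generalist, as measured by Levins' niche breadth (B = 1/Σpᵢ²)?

Species D

Proportions for Species D (n=135): 3/135=0.0222, 31/135=0.2296, 26/135=0.1926, 26/135=0.1926, 33/135=0.2444, 16/135=0.1185
Proportions for Species C (n=48): 8/48=0.1667, 5/48=0.1042, 10/48=0.2083, 9/48=0.1875, 1/48=0.0208, 15/48=0.3125
Proportions for Species B (n=42): 1/42=0.0238, 1/42=0.0238, 3/42=0.0714, 27/42=0.6429, 9/42=0.2143, 1/42=0.0238
Σp_Dᵢ² = 0.0222² + 0.2296² + 0.1926² + 0.1926² + 0.2444² + 0.1185² = 0.000493 + 0.052716 + 0.037095 + 0.037095 + 0.059731 + 0.014042 = 0.201172
B_D = 1 / 0.201172 = 4.9709
Σp_Cᵢ² = 0.1667² + 0.1042² + 0.2083² + 0.1875² + 0.0208² + 0.3125² = 0.027789 + 0.010858 + 0.043389 + 0.035156 + 0.000433 + 0.097656 = 0.215281
B_C = 1 / 0.215281 = 4.6451
Σp_Bᵢ² = 0.0238² + 0.0238² + 0.0714² + 0.6429² + 0.2143² + 0.0238² = 0.000566 + 0.000566 + 0.005098 + 0.413320 + 0.045924 + 0.000566 = 0.466040
B_B = 1 / 0.466040 = 2.1457
Highest B → broadest niche (most generalist): Species D (B = 4.97).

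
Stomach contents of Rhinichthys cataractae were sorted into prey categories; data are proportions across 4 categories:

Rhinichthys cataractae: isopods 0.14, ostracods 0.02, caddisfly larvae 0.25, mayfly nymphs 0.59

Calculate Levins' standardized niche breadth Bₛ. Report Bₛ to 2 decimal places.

0.44

Σpᵢ² = 0.14² + 0.02² + 0.25² + 0.59² = 0.0196 + 0.0004 + 0.0625 + 0.3481 = 0.4306
B = 1 / 0.4306 = 2.3223
Bₛ = (B − 1)/(n − 1) = (2.3223 − 1)/(4 − 1) = 1.3223/3 = 0.4408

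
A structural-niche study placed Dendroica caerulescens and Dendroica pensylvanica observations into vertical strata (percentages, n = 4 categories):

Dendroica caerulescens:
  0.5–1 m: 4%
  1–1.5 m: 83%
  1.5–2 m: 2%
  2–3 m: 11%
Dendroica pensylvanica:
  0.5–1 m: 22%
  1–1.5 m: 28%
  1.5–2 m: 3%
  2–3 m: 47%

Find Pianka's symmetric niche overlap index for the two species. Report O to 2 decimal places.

Convert percentages to proportions (divide by 100).
Σ p₁ᵢp₂ᵢ = 0.0088 + 0.2324 + 0.0006 + 0.0517 = 0.2935
Σp_1ᵢ² = 0.04² + 0.83² + 0.02² + 0.11² = 0.0016 + 0.6889 + 0.0004 + 0.0121 = 0.7030
Σp_2ᵢ² = 0.22² + 0.28² + 0.03² + 0.47² = 0.0484 + 0.0784 + 0.0009 + 0.2209 = 0.3486
O = 0.2935 / √(0.7030 × 0.3486) = 0.2935 / 0.49504 = 0.5929

0.59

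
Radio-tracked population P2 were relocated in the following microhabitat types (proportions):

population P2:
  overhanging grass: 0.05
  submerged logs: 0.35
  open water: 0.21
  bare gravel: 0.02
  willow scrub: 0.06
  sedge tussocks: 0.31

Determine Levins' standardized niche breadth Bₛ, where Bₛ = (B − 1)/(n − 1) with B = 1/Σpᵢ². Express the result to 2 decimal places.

0.54

Σpᵢ² = 0.05² + 0.35² + 0.21² + 0.02² + 0.06² + 0.31² = 0.0025 + 0.1225 + 0.0441 + 0.0004 + 0.0036 + 0.0961 = 0.2692
B = 1 / 0.2692 = 3.7147
Bₛ = (B − 1)/(n − 1) = (3.7147 − 1)/(6 − 1) = 2.7147/5 = 0.5429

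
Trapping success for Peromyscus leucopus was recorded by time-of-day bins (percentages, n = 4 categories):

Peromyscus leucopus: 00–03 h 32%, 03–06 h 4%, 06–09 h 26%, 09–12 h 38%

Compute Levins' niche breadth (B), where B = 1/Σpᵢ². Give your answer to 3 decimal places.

3.165

Convert percentages to proportions (divide by 100).
Σpᵢ² = 0.32² + 0.04² + 0.26² + 0.38² = 0.1024 + 0.0016 + 0.0676 + 0.1444 = 0.3160
B = 1 / 0.3160 = 3.16456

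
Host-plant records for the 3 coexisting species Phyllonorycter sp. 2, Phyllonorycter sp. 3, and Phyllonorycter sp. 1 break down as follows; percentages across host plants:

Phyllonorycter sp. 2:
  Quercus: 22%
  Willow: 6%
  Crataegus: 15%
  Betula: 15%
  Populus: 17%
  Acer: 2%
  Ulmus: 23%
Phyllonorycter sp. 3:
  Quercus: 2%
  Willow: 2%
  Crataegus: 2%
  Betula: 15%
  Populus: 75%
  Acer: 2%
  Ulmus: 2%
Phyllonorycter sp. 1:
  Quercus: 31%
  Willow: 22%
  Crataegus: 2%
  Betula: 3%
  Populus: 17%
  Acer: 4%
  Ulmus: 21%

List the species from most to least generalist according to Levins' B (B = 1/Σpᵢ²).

Phyllonorycter sp. 2 > Phyllonorycter sp. 1 > Phyllonorycter sp. 3

Convert percentages to proportions (divide by 100).
Σp_2ᵢ² = 0.22² + 0.06² + 0.15² + 0.15² + 0.17² + 0.02² + 0.23² = 0.0484 + 0.0036 + 0.0225 + 0.0225 + 0.0289 + 0.0004 + 0.0529 = 0.1792
B_2 = 1 / 0.1792 = 5.5804
Σp_3ᵢ² = 0.02² + 0.02² + 0.02² + 0.15² + 0.75² + 0.02² + 0.02² = 0.0004 + 0.0004 + 0.0004 + 0.0225 + 0.5625 + 0.0004 + 0.0004 = 0.5870
B_3 = 1 / 0.5870 = 1.7036
Σp_1ᵢ² = 0.31² + 0.22² + 0.02² + 0.03² + 0.17² + 0.04² + 0.21² = 0.0961 + 0.0484 + 0.0004 + 0.0009 + 0.0289 + 0.0016 + 0.0441 = 0.2204
B_1 = 1 / 0.2204 = 4.5372
Ranking by B (broadest → narrowest): Phyllonorycter sp. 2 (5.58) > Phyllonorycter sp. 1 (4.54) > Phyllonorycter sp. 3 (1.70)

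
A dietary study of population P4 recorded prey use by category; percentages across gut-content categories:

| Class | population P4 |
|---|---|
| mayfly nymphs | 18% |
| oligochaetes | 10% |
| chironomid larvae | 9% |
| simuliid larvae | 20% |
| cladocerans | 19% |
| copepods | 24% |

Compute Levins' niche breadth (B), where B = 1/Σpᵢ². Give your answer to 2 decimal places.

5.43

Convert percentages to proportions (divide by 100).
Σpᵢ² = 0.18² + 0.10² + 0.09² + 0.20² + 0.19² + 0.24² = 0.0324 + 0.0100 + 0.0081 + 0.0400 + 0.0361 + 0.0576 = 0.1842
B = 1 / 0.1842 = 5.4289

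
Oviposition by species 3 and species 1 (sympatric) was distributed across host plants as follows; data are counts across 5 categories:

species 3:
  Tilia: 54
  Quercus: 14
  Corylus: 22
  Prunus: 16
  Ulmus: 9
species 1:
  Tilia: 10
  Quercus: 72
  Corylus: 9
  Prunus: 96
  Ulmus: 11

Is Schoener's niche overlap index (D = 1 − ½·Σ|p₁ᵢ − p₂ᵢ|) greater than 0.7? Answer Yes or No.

Proportions for species 3 (n=115): 54/115=0.4696, 14/115=0.1217, 22/115=0.1913, 16/115=0.1391, 9/115=0.0783
Proportions for species 1 (n=198): 10/198=0.0505, 72/198=0.3636, 9/198=0.0455, 96/198=0.4848, 11/198=0.0556
Σ|p₁ᵢ − p₂ᵢ| = 0.4191 + 0.2419 + 0.1458 + 0.3457 + 0.0227 = 1.1752
D = 1 − ½ × 1.1752 = 1 − 0.58760 = 0.41240
D = 0.41240 < 0.7 → No.

No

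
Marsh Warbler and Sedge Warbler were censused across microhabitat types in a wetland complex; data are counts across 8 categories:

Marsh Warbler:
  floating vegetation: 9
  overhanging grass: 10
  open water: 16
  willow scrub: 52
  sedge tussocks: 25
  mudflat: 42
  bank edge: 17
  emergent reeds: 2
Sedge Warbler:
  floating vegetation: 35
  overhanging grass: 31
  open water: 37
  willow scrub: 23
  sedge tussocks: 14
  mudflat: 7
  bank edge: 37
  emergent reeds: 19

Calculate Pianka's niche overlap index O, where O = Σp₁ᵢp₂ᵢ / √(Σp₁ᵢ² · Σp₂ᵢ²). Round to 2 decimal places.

Proportions for Marsh Warbler (n=173): 9/173=0.0520, 10/173=0.0578, 16/173=0.0925, 52/173=0.3006, 25/173=0.1445, 42/173=0.2428, 17/173=0.0983, 2/173=0.0116
Proportions for Sedge Warbler (n=203): 35/203=0.1724, 31/203=0.1527, 37/203=0.1823, 23/203=0.1133, 14/203=0.0690, 7/203=0.0345, 37/203=0.1823, 19/203=0.0936
Σ p₁ᵢp₂ᵢ = 0.008965 + 0.008826 + 0.016863 + 0.034058 + 0.009971 + 0.008377 + 0.017920 + 0.001086 = 0.106066
Σp_1ᵢ² = 0.0520² + 0.0578² + 0.0925² + 0.3006² + 0.1445² + 0.2428² + 0.0983² + 0.0116² = 0.002704 + 0.003341 + 0.008556 + 0.090360 + 0.020880 + 0.058952 + 0.009663 + 0.000135 = 0.194591
Σp_2ᵢ² = 0.1724² + 0.1527² + 0.1823² + 0.1133² + 0.0690² + 0.0345² + 0.1823² + 0.0936² = 0.029722 + 0.023317 + 0.033233 + 0.012837 + 0.004761 + 0.001190 + 0.033233 + 0.008761 = 0.147054
O = 0.106066 / √(0.194591 × 0.147054) = 0.106066 / 0.1691608 = 0.6270

0.63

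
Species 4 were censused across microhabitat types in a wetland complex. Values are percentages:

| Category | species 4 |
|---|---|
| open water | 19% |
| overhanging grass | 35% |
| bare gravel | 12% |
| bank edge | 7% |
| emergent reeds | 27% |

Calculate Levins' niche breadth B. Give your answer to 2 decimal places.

Convert percentages to proportions (divide by 100).
Σpᵢ² = 0.19² + 0.35² + 0.12² + 0.07² + 0.27² = 0.0361 + 0.1225 + 0.0144 + 0.0049 + 0.0729 = 0.2508
B = 1 / 0.2508 = 3.9872

3.99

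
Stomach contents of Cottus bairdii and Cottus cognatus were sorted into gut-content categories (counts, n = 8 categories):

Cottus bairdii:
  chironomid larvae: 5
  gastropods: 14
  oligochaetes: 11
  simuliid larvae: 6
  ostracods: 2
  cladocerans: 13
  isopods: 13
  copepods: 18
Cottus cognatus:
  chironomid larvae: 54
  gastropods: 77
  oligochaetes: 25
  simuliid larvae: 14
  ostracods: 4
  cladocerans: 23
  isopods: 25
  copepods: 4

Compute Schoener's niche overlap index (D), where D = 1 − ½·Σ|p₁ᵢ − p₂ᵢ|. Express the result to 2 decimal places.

0.65

Proportions for Cottus bairdii (n=82): 5/82=0.0610, 14/82=0.1707, 11/82=0.1341, 6/82=0.0732, 2/82=0.0244, 13/82=0.1585, 13/82=0.1585, 18/82=0.2195
Proportions for Cottus cognatus (n=226): 54/226=0.2389, 77/226=0.3407, 25/226=0.1106, 14/226=0.0619, 4/226=0.0177, 23/226=0.1018, 25/226=0.1106, 4/226=0.0177
Σ|p₁ᵢ − p₂ᵢ| = 0.1779 + 0.1700 + 0.0235 + 0.0113 + 0.0067 + 0.0567 + 0.0479 + 0.2018 = 0.6958
D = 1 − ½ × 0.6958 = 1 − 0.34790 = 0.65210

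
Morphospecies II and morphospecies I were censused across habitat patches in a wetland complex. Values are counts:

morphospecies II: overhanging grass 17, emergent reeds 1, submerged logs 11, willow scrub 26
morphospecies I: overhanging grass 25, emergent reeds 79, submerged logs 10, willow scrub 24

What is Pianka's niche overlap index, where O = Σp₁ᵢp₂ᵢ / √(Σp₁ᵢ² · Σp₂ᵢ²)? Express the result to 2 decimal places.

Proportions for morphospecies II (n=55): 17/55=0.3091, 1/55=0.0182, 11/55=0.2000, 26/55=0.4727
Proportions for morphospecies I (n=138): 25/138=0.1812, 79/138=0.5725, 10/138=0.0725, 24/138=0.1739
Σ p₁ᵢp₂ᵢ = 0.056009 + 0.010420 + 0.014500 + 0.082203 = 0.163132
Σp_1ᵢ² = 0.3091² + 0.0182² + 0.2000² + 0.4727² = 0.095543 + 0.000331 + 0.040000 + 0.223445 = 0.359319
Σp_2ᵢ² = 0.1812² + 0.5725² + 0.0725² + 0.1739² = 0.032833 + 0.327756 + 0.005256 + 0.030241 = 0.396086
O = 0.163132 / √(0.359319 × 0.396086) = 0.163132 / 0.3772549 = 0.4324

0.43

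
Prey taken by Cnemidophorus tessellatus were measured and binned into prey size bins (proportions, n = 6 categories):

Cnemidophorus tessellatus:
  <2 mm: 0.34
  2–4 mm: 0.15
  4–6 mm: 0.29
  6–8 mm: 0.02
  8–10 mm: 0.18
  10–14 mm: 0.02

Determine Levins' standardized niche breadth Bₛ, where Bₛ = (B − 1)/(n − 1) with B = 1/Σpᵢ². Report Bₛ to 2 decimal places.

Σpᵢ² = 0.34² + 0.15² + 0.29² + 0.02² + 0.18² + 0.02² = 0.1156 + 0.0225 + 0.0841 + 0.0004 + 0.0324 + 0.0004 = 0.2554
B = 1 / 0.2554 = 3.9154
Bₛ = (B − 1)/(n − 1) = (3.9154 − 1)/(6 − 1) = 2.9154/5 = 0.5831

0.58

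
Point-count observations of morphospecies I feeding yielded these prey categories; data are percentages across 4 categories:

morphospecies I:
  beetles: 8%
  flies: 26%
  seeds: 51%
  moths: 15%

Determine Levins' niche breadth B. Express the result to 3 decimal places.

Convert percentages to proportions (divide by 100).
Σpᵢ² = 0.08² + 0.26² + 0.51² + 0.15² = 0.0064 + 0.0676 + 0.2601 + 0.0225 = 0.3566
B = 1 / 0.3566 = 2.80426

2.804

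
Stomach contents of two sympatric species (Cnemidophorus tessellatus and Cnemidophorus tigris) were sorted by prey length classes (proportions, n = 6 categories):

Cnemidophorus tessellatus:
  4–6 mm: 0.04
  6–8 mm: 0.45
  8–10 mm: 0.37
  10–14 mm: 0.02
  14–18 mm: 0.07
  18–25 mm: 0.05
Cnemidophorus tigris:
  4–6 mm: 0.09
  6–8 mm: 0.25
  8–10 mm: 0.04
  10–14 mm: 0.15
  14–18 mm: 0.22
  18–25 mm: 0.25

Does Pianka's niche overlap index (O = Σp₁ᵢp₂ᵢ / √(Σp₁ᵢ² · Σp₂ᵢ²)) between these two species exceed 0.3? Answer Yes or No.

Σ p₁ᵢp₂ᵢ = 0.0036 + 0.1125 + 0.0148 + 0.0030 + 0.0154 + 0.0125 = 0.1618
Σp_1ᵢ² = 0.04² + 0.45² + 0.37² + 0.02² + 0.07² + 0.05² = 0.0016 + 0.2025 + 0.1369 + 0.0004 + 0.0049 + 0.0025 = 0.3488
Σp_2ᵢ² = 0.09² + 0.25² + 0.04² + 0.15² + 0.22² + 0.25² = 0.0081 + 0.0625 + 0.0016 + 0.0225 + 0.0484 + 0.0625 = 0.2056
O = 0.1618 / √(0.3488 × 0.2056) = 0.1618 / 0.26779 = 0.6042
O = 0.6042 > 0.3 → Yes.

Yes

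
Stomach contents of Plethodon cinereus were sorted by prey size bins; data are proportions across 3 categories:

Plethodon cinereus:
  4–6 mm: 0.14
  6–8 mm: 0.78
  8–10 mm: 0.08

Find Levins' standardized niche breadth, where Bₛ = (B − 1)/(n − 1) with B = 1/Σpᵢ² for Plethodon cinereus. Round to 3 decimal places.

Σpᵢ² = 0.14² + 0.78² + 0.08² = 0.0196 + 0.6084 + 0.0064 = 0.6344
B = 1 / 0.6344 = 1.57629
Bₛ = (B − 1)/(n − 1) = (1.57629 − 1)/(3 − 1) = 0.57629/2 = 0.28815

0.288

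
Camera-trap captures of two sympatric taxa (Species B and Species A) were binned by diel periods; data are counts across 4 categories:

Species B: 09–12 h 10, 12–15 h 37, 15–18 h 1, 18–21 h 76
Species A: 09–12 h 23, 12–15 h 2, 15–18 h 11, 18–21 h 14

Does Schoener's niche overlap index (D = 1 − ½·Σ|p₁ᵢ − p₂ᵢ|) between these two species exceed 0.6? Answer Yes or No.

Proportions for Species B (n=124): 10/124=0.0806, 37/124=0.2984, 1/124=0.0081, 76/124=0.6129
Proportions for Species A (n=50): 23/50=0.4600, 2/50=0.0400, 11/50=0.2200, 14/50=0.2800
Σ|p₁ᵢ − p₂ᵢ| = 0.3794 + 0.2584 + 0.2119 + 0.3329 = 1.1826
D = 1 − ½ × 1.1826 = 1 − 0.59130 = 0.40870
D = 0.40870 < 0.6 → No.

No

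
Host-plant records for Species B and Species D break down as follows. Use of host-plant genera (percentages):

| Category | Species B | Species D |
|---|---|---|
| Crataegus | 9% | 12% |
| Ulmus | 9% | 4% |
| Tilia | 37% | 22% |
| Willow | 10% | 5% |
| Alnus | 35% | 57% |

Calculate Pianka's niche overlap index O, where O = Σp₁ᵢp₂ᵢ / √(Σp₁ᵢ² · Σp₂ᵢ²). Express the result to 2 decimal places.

0.90

Convert percentages to proportions (divide by 100).
Σ p₁ᵢp₂ᵢ = 0.0108 + 0.0036 + 0.0814 + 0.0050 + 0.1995 = 0.3003
Σp_1ᵢ² = 0.09² + 0.09² + 0.37² + 0.10² + 0.35² = 0.0081 + 0.0081 + 0.1369 + 0.0100 + 0.1225 = 0.2856
Σp_2ᵢ² = 0.12² + 0.04² + 0.22² + 0.05² + 0.57² = 0.0144 + 0.0016 + 0.0484 + 0.0025 + 0.3249 = 0.3918
O = 0.3003 / √(0.2856 × 0.3918) = 0.3003 / 0.33451 = 0.8977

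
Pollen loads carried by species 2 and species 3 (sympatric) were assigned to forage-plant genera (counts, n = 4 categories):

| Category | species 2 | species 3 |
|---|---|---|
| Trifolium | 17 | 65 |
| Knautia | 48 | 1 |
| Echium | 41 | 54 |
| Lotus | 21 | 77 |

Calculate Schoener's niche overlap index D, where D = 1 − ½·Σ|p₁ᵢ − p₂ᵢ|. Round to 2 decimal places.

Proportions for species 2 (n=127): 17/127=0.1339, 48/127=0.3780, 41/127=0.3228, 21/127=0.1654
Proportions for species 3 (n=197): 65/197=0.3299, 1/197=0.0051, 54/197=0.2741, 77/197=0.3909
Σ|p₁ᵢ − p₂ᵢ| = 0.1960 + 0.3729 + 0.0487 + 0.2255 = 0.8431
D = 1 − ½ × 0.8431 = 1 − 0.42155 = 0.57845

0.58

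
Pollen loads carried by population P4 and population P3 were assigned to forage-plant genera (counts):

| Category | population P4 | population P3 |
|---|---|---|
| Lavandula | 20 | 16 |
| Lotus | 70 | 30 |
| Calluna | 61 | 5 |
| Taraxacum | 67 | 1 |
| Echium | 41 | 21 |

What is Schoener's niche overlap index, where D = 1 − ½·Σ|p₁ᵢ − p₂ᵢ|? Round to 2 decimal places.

0.59

Proportions for population P4 (n=259): 20/259=0.0772, 70/259=0.2703, 61/259=0.2355, 67/259=0.2587, 41/259=0.1583
Proportions for population P3 (n=73): 16/73=0.2192, 30/73=0.4110, 5/73=0.0685, 1/73=0.0137, 21/73=0.2877
Σ|p₁ᵢ − p₂ᵢ| = 0.1420 + 0.1407 + 0.1670 + 0.2450 + 0.1294 = 0.8241
D = 1 − ½ × 0.8241 = 1 − 0.41205 = 0.58795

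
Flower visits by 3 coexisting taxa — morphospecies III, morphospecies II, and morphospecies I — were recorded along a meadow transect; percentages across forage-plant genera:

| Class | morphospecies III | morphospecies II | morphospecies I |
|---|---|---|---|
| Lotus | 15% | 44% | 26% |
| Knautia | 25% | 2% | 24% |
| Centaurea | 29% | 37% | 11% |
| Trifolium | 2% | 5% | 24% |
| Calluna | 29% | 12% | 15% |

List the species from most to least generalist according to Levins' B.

morphospecies I > morphospecies III > morphospecies II

Convert percentages to proportions (divide by 100).
Σp_IIIᵢ² = 0.15² + 0.25² + 0.29² + 0.02² + 0.29² = 0.0225 + 0.0625 + 0.0841 + 0.0004 + 0.0841 = 0.2536
B_III = 1 / 0.2536 = 3.9432
Σp_IIᵢ² = 0.44² + 0.02² + 0.37² + 0.05² + 0.12² = 0.1936 + 0.0004 + 0.1369 + 0.0025 + 0.0144 = 0.3478
B_II = 1 / 0.3478 = 2.8752
Σp_Iᵢ² = 0.26² + 0.24² + 0.11² + 0.24² + 0.15² = 0.0676 + 0.0576 + 0.0121 + 0.0576 + 0.0225 = 0.2174
B_I = 1 / 0.2174 = 4.5998
Ranking by B (broadest → narrowest): morphospecies I (4.60) > morphospecies III (3.94) > morphospecies II (2.88)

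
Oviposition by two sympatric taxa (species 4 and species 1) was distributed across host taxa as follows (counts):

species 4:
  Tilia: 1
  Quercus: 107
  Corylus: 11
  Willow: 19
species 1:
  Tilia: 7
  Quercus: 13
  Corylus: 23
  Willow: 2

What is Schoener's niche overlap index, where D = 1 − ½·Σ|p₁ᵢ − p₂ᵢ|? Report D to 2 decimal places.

0.42

Proportions for species 4 (n=138): 1/138=0.0072, 107/138=0.7754, 11/138=0.0797, 19/138=0.1377
Proportions for species 1 (n=45): 7/45=0.1556, 13/45=0.2889, 23/45=0.5111, 2/45=0.0444
Σ|p₁ᵢ − p₂ᵢ| = 0.1484 + 0.4865 + 0.4314 + 0.0933 = 1.1596
D = 1 − ½ × 1.1596 = 1 − 0.57980 = 0.42020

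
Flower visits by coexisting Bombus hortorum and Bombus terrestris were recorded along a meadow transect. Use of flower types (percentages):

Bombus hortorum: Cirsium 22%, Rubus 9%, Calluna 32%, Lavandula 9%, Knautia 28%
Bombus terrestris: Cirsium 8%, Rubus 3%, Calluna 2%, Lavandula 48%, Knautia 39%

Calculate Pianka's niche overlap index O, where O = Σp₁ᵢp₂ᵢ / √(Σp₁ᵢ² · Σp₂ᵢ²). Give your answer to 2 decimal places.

Convert percentages to proportions (divide by 100).
Σ p₁ᵢp₂ᵢ = 0.0176 + 0.0027 + 0.0064 + 0.0432 + 0.1092 = 0.1791
Σp_1ᵢ² = 0.22² + 0.09² + 0.32² + 0.09² + 0.28² = 0.0484 + 0.0081 + 0.1024 + 0.0081 + 0.0784 = 0.2454
Σp_2ᵢ² = 0.08² + 0.03² + 0.02² + 0.48² + 0.39² = 0.0064 + 0.0009 + 0.0004 + 0.2304 + 0.1521 = 0.3902
O = 0.1791 / √(0.2454 × 0.3902) = 0.1791 / 0.30944 = 0.5788

0.58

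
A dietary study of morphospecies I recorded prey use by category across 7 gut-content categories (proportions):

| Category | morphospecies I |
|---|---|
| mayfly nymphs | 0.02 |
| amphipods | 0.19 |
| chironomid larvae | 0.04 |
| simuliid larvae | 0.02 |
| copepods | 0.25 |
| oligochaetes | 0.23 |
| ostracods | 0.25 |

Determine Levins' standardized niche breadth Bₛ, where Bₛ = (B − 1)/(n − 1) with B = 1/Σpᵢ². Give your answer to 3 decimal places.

0.604

Σpᵢ² = 0.02² + 0.19² + 0.04² + 0.02² + 0.25² + 0.23² + 0.25² = 0.0004 + 0.0361 + 0.0016 + 0.0004 + 0.0625 + 0.0529 + 0.0625 = 0.2164
B = 1 / 0.2164 = 4.62107
Bₛ = (B − 1)/(n − 1) = (4.62107 − 1)/(7 − 1) = 3.62107/6 = 0.60351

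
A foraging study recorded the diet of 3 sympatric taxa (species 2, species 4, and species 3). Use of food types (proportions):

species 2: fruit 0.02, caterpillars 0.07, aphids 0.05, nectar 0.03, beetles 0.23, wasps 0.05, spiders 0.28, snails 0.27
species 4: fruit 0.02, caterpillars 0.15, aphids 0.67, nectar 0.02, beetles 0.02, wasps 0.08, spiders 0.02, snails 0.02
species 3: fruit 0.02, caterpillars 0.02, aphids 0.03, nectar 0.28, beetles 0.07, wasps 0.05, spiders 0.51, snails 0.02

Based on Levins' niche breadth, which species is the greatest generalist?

species 2

Σp_2ᵢ² = 0.02² + 0.07² + 0.05² + 0.03² + 0.23² + 0.05² + 0.28² + 0.27² = 0.0004 + 0.0049 + 0.0025 + 0.0009 + 0.0529 + 0.0025 + 0.0784 + 0.0729 = 0.2154
B_2 = 1 / 0.2154 = 4.6425
Σp_4ᵢ² = 0.02² + 0.15² + 0.67² + 0.02² + 0.02² + 0.08² + 0.02² + 0.02² = 0.0004 + 0.0225 + 0.4489 + 0.0004 + 0.0004 + 0.0064 + 0.0004 + 0.0004 = 0.4798
B_4 = 1 / 0.4798 = 2.0842
Σp_3ᵢ² = 0.02² + 0.02² + 0.03² + 0.28² + 0.07² + 0.05² + 0.51² + 0.02² = 0.0004 + 0.0004 + 0.0009 + 0.0784 + 0.0049 + 0.0025 + 0.2601 + 0.0004 = 0.3480
B_3 = 1 / 0.3480 = 2.8736
Highest B → broadest niche (most generalist): species 2 (B = 4.64).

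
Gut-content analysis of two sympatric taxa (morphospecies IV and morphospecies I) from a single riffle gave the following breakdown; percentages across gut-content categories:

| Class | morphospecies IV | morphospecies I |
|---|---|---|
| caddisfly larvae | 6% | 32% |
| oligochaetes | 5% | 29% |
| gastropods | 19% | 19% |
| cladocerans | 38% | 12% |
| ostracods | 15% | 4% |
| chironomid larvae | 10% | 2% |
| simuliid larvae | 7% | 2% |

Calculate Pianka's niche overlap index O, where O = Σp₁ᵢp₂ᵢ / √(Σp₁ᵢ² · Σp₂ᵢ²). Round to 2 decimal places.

Convert percentages to proportions (divide by 100).
Σ p₁ᵢp₂ᵢ = 0.0192 + 0.0145 + 0.0361 + 0.0456 + 0.0060 + 0.0020 + 0.0014 = 0.1248
Σp_1ᵢ² = 0.06² + 0.05² + 0.19² + 0.38² + 0.15² + 0.10² + 0.07² = 0.0036 + 0.0025 + 0.0361 + 0.1444 + 0.0225 + 0.0100 + 0.0049 = 0.2240
Σp_2ᵢ² = 0.32² + 0.29² + 0.19² + 0.12² + 0.04² + 0.02² + 0.02² = 0.1024 + 0.0841 + 0.0361 + 0.0144 + 0.0016 + 0.0004 + 0.0004 = 0.2394
O = 0.1248 / √(0.2240 × 0.2394) = 0.1248 / 0.23157 = 0.5389

0.54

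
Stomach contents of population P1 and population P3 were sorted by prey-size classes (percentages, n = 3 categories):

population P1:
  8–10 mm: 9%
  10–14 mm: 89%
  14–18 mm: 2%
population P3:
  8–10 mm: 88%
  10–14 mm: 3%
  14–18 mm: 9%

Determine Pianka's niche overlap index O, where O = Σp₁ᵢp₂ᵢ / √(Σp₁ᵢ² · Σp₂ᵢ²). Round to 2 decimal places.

0.14

Convert percentages to proportions (divide by 100).
Σ p₁ᵢp₂ᵢ = 0.0792 + 0.0267 + 0.0018 = 0.1077
Σp_1ᵢ² = 0.09² + 0.89² + 0.02² = 0.0081 + 0.7921 + 0.0004 = 0.8006
Σp_2ᵢ² = 0.88² + 0.03² + 0.09² = 0.7744 + 0.0009 + 0.0081 = 0.7834
O = 0.1077 / √(0.8006 × 0.7834) = 0.1077 / 0.79195 = 0.1360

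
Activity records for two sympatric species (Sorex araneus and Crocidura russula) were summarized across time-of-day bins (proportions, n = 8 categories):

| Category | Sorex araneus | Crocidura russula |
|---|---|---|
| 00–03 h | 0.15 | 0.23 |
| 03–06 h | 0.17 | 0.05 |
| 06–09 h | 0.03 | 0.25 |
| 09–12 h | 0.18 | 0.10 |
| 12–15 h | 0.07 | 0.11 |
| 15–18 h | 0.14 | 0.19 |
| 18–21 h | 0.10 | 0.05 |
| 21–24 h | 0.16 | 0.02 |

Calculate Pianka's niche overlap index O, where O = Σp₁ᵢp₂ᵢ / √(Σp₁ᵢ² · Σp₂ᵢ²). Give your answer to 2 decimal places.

0.69

Σ p₁ᵢp₂ᵢ = 0.0345 + 0.0085 + 0.0075 + 0.0180 + 0.0077 + 0.0266 + 0.0050 + 0.0032 = 0.1110
Σp_1ᵢ² = 0.15² + 0.17² + 0.03² + 0.18² + 0.07² + 0.14² + 0.10² + 0.16² = 0.0225 + 0.0289 + 0.0009 + 0.0324 + 0.0049 + 0.0196 + 0.0100 + 0.0256 = 0.1448
Σp_2ᵢ² = 0.23² + 0.05² + 0.25² + 0.10² + 0.11² + 0.19² + 0.05² + 0.02² = 0.0529 + 0.0025 + 0.0625 + 0.0100 + 0.0121 + 0.0361 + 0.0025 + 0.0004 = 0.1790
O = 0.1110 / √(0.1448 × 0.1790) = 0.1110 / 0.16099 = 0.6895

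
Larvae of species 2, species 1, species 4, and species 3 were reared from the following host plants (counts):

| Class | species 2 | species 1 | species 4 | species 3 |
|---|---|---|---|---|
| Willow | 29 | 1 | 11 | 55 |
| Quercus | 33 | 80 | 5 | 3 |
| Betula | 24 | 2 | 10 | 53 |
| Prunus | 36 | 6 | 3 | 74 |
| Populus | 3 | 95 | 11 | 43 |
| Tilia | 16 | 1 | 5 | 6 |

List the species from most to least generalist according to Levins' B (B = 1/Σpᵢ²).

Proportions for species 2 (n=141): 29/141=0.2057, 33/141=0.2340, 24/141=0.1702, 36/141=0.2553, 3/141=0.0213, 16/141=0.1135
Proportions for species 1 (n=185): 1/185=0.0054, 80/185=0.4324, 2/185=0.0108, 6/185=0.0324, 95/185=0.5135, 1/185=0.0054
Proportions for species 4 (n=45): 11/45=0.2444, 5/45=0.1111, 10/45=0.2222, 3/45=0.0667, 11/45=0.2444, 5/45=0.1111
Proportions for species 3 (n=234): 55/234=0.2350, 3/234=0.0128, 53/234=0.2265, 74/234=0.3162, 43/234=0.1838, 6/234=0.0256
Σp_2ᵢ² = 0.2057² + 0.2340² + 0.1702² + 0.2553² + 0.0213² + 0.1135² = 0.042312 + 0.054756 + 0.028968 + 0.065178 + 0.000454 + 0.012882 = 0.204550
B_2 = 1 / 0.204550 = 4.8888
Σp_1ᵢ² = 0.0054² + 0.4324² + 0.0108² + 0.0324² + 0.5135² + 0.0054² = 0.000029 + 0.186970 + 0.000117 + 0.001050 + 0.263682 + 0.000029 = 0.451877
B_1 = 1 / 0.451877 = 2.2130
Σp_4ᵢ² = 0.2444² + 0.1111² + 0.2222² + 0.0667² + 0.2444² + 0.1111² = 0.059731 + 0.012343 + 0.049373 + 0.004449 + 0.059731 + 0.012343 = 0.197970
B_4 = 1 / 0.197970 = 5.0513
Σp_3ᵢ² = 0.2350² + 0.0128² + 0.2265² + 0.3162² + 0.1838² + 0.0256² = 0.055225 + 0.000164 + 0.051302 + 0.099982 + 0.033782 + 0.000655 = 0.241110
B_3 = 1 / 0.241110 = 4.1475
Ranking by B (broadest → narrowest): species 4 (5.05) > species 2 (4.89) > species 3 (4.15) > species 1 (2.21)

species 4 > species 2 > species 3 > species 1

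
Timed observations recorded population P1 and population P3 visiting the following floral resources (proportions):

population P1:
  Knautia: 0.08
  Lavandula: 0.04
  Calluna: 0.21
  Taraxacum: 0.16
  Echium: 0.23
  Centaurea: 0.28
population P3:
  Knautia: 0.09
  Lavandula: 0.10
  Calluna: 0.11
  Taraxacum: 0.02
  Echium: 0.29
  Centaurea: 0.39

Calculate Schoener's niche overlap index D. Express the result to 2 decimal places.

Σ|p₁ᵢ − p₂ᵢ| = 0.01 + 0.06 + 0.10 + 0.14 + 0.06 + 0.11 = 0.48
D = 1 − ½ × 0.48 = 1 − 0.240 = 0.7600

0.76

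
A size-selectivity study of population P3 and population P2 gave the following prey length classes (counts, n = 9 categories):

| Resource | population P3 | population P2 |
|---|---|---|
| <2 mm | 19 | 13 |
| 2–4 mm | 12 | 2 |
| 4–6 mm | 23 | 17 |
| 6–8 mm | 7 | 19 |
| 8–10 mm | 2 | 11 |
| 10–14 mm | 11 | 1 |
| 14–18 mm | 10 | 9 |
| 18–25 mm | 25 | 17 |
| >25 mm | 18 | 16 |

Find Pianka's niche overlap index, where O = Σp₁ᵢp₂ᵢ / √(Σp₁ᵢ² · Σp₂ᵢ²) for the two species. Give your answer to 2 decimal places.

Proportions for population P3 (n=127): 19/127=0.1496, 12/127=0.0945, 23/127=0.1811, 7/127=0.0551, 2/127=0.0157, 11/127=0.0866, 10/127=0.0787, 25/127=0.1969, 18/127=0.1417
Proportions for population P2 (n=105): 13/105=0.1238, 2/105=0.0190, 17/105=0.1619, 19/105=0.1810, 11/105=0.1048, 1/105=0.0095, 9/105=0.0857, 17/105=0.1619, 16/105=0.1524
Σ p₁ᵢp₂ᵢ = 0.018520 + 0.001796 + 0.029320 + 0.009973 + 0.001645 + 0.000823 + 0.006745 + 0.031878 + 0.021595 = 0.122295
Σp_1ᵢ² = 0.1496² + 0.0945² + 0.1811² + 0.0551² + 0.0157² + 0.0866² + 0.0787² + 0.1969² + 0.1417² = 0.022380 + 0.008930 + 0.032797 + 0.003036 + 0.000246 + 0.007500 + 0.006194 + 0.038770 + 0.020079 = 0.139932
Σp_2ᵢ² = 0.1238² + 0.0190² + 0.1619² + 0.1810² + 0.1048² + 0.0095² + 0.0857² + 0.1619² + 0.1524² = 0.015326 + 0.000361 + 0.026212 + 0.032761 + 0.010983 + 0.000090 + 0.007344 + 0.026212 + 0.023226 = 0.142515
O = 0.122295 / √(0.139932 × 0.142515) = 0.122295 / 0.1412176 = 0.8660

0.87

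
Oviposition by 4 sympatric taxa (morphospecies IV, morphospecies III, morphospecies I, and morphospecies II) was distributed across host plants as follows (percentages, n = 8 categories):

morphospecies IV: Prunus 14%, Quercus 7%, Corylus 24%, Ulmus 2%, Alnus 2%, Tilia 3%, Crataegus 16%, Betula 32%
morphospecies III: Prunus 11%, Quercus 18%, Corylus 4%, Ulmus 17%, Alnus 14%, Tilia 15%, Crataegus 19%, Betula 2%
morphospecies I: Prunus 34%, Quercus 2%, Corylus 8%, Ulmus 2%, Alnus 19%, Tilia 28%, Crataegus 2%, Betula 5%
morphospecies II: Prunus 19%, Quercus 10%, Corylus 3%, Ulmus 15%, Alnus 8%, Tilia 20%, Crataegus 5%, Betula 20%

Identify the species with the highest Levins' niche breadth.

morphospecies III

Convert percentages to proportions (divide by 100).
Σp_IVᵢ² = 0.14² + 0.07² + 0.24² + 0.02² + 0.02² + 0.03² + 0.16² + 0.32² = 0.0196 + 0.0049 + 0.0576 + 0.0004 + 0.0004 + 0.0009 + 0.0256 + 0.1024 = 0.2118
B_IV = 1 / 0.2118 = 4.7214
Σp_IIIᵢ² = 0.11² + 0.18² + 0.04² + 0.17² + 0.14² + 0.15² + 0.19² + 0.02² = 0.0121 + 0.0324 + 0.0016 + 0.0289 + 0.0196 + 0.0225 + 0.0361 + 0.0004 = 0.1536
B_III = 1 / 0.1536 = 6.5104
Σp_Iᵢ² = 0.34² + 0.02² + 0.08² + 0.02² + 0.19² + 0.28² + 0.02² + 0.05² = 0.1156 + 0.0004 + 0.0064 + 0.0004 + 0.0361 + 0.0784 + 0.0004 + 0.0025 = 0.2402
B_I = 1 / 0.2402 = 4.1632
Σp_IIᵢ² = 0.19² + 0.10² + 0.03² + 0.15² + 0.08² + 0.20² + 0.05² + 0.20² = 0.0361 + 0.0100 + 0.0009 + 0.0225 + 0.0064 + 0.0400 + 0.0025 + 0.0400 = 0.1584
B_II = 1 / 0.1584 = 6.3131
Highest B → broadest niche (most generalist): morphospecies III (B = 6.51).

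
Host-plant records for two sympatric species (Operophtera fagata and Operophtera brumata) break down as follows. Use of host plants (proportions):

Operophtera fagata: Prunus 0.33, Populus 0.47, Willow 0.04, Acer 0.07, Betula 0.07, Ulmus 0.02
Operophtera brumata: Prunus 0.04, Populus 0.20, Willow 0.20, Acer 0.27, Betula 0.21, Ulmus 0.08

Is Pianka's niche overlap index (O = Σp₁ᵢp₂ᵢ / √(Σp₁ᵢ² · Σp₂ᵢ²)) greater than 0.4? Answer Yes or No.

Yes

Σ p₁ᵢp₂ᵢ = 0.0132 + 0.0940 + 0.0080 + 0.0189 + 0.0147 + 0.0016 = 0.1504
Σp_1ᵢ² = 0.33² + 0.47² + 0.04² + 0.07² + 0.07² + 0.02² = 0.1089 + 0.2209 + 0.0016 + 0.0049 + 0.0049 + 0.0004 = 0.3416
Σp_2ᵢ² = 0.04² + 0.20² + 0.20² + 0.27² + 0.21² + 0.08² = 0.0016 + 0.0400 + 0.0400 + 0.0729 + 0.0441 + 0.0064 = 0.2050
O = 0.1504 / √(0.3416 × 0.2050) = 0.1504 / 0.26463 = 0.5683
O = 0.5683 > 0.4 → Yes.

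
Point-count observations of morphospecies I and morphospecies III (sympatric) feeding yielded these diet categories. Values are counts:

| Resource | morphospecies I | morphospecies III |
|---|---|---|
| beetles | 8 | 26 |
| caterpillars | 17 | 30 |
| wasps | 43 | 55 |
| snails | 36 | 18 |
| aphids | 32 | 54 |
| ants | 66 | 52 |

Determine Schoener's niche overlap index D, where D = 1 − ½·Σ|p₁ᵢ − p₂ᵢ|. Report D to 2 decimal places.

0.79

Proportions for morphospecies I (n=202): 8/202=0.0396, 17/202=0.0842, 43/202=0.2129, 36/202=0.1782, 32/202=0.1584, 66/202=0.3267
Proportions for morphospecies III (n=235): 26/235=0.1106, 30/235=0.1277, 55/235=0.2340, 18/235=0.0766, 54/235=0.2298, 52/235=0.2213
Σ|p₁ᵢ − p₂ᵢ| = 0.0710 + 0.0435 + 0.0211 + 0.1016 + 0.0714 + 0.1054 = 0.4140
D = 1 − ½ × 0.4140 = 1 − 0.20700 = 0.79300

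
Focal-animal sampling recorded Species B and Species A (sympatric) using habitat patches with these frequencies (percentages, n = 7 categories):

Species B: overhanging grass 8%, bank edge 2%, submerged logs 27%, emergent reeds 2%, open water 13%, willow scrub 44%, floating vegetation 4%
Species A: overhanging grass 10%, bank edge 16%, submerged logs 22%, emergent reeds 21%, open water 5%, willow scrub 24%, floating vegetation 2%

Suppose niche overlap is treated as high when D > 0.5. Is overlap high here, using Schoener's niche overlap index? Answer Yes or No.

Convert percentages to proportions (divide by 100).
Σ|p₁ᵢ − p₂ᵢ| = 0.02 + 0.14 + 0.05 + 0.19 + 0.08 + 0.20 + 0.02 = 0.70
D = 1 − ½ × 0.70 = 1 − 0.350 = 0.6500
D = 0.6500 > 0.5 → Yes.

Yes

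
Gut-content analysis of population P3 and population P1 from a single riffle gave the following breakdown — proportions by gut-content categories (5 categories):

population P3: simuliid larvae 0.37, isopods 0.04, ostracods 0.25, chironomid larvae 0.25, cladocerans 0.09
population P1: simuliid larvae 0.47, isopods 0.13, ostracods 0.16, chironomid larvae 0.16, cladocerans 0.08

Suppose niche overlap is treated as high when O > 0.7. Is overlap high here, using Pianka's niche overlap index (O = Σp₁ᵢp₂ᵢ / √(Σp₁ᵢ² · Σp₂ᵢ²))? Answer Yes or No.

Σ p₁ᵢp₂ᵢ = 0.1739 + 0.0052 + 0.0400 + 0.0400 + 0.0072 = 0.2663
Σp_1ᵢ² = 0.37² + 0.04² + 0.25² + 0.25² + 0.09² = 0.1369 + 0.0016 + 0.0625 + 0.0625 + 0.0081 = 0.2716
Σp_2ᵢ² = 0.47² + 0.13² + 0.16² + 0.16² + 0.08² = 0.2209 + 0.0169 + 0.0256 + 0.0256 + 0.0064 = 0.2954
O = 0.2663 / √(0.2716 × 0.2954) = 0.2663 / 0.28325 = 0.9402
O = 0.9402 > 0.7 → Yes.

Yes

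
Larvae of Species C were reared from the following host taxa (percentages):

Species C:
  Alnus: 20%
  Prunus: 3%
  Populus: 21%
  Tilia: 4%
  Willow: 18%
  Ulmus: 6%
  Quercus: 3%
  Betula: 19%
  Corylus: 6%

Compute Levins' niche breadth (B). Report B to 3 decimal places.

Convert percentages to proportions (divide by 100).
Σpᵢ² = 0.20² + 0.03² + 0.21² + 0.04² + 0.18² + 0.06² + 0.03² + 0.19² + 0.06² = 0.0400 + 0.0009 + 0.0441 + 0.0016 + 0.0324 + 0.0036 + 0.0009 + 0.0361 + 0.0036 = 0.1632
B = 1 / 0.1632 = 6.12745

6.127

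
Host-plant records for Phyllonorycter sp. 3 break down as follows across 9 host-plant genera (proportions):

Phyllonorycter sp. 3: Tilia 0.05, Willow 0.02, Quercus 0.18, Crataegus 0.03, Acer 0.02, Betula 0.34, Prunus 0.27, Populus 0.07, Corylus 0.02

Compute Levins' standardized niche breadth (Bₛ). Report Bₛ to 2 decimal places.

Σpᵢ² = 0.05² + 0.02² + 0.18² + 0.03² + 0.02² + 0.34² + 0.27² + 0.07² + 0.02² = 0.0025 + 0.0004 + 0.0324 + 0.0009 + 0.0004 + 0.1156 + 0.0729 + 0.0049 + 0.0004 = 0.2304
B = 1 / 0.2304 = 4.3403
Bₛ = (B − 1)/(n − 1) = (4.3403 − 1)/(9 − 1) = 3.3403/8 = 0.4175

0.42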